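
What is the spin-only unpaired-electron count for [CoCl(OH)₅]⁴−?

Ligand charges: each chloride is −1; each hydroxide is −1. With an overall charge of −4 the cobalt centre must be in the +2 oxidation state.
Group 9 minus oxidation state 2 gives a d⁷ configuration.
The spin state decides the count: Chloride and hydroxide are weak-field ligands for a first-row metal, so the complex is high-spin.
An octahedral high-spin d⁷ ion is t₂g⁵e_g², giving 3 unpaired electrons.

3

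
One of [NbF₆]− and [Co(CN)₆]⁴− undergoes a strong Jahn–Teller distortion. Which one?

[Co(CN)₆]⁴−

[NbF₆]−: Summing ligand charges against the −1 overall charge gives an oxidation state of +5 for niobium. Group 5 minus oxidation state 5 gives a d⁰ configuration. The d⁰ configuration leaves the e_g set evenly filled (or empty) — no strong Jahn–Teller driving force.
[Co(CN)₆]⁴−: Each cyanide is −1; balancing the −4 overall charge requires Co(II). Cobalt is a group-9 element; Co(II) is therefore d⁷. Cyanide is a strong-field ligand (high in the spectrochemical series) for a first-row metal, so the complex is low-spin. The t₂g⁶e_g¹ (low-spin) configuration has an unevenly filled e_g set; the Jahn–Teller theorem predicts a tetragonal distortion (typically axial elongation) to lift the degeneracy.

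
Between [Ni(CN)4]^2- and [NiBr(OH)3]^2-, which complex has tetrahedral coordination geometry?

[NiBr(OH)3]^2-

For [Ni(CN)4]^2-: Summing ligand charges against the −2 overall charge gives an oxidation state of +2 for nickel. Group 10 minus oxidation state 2 gives a d⁸ configuration. Cyanide is a strong-field ligand (high in the spectrochemical series). A 3d d⁸ ion with strong-field ligands gains enough CFSE to favour square planar over tetrahedral. → square planar.
For [NiBr(OH)3]^2-: Summing ligand charges against the −2 overall charge gives an oxidation state of +2 for nickel. Ni sits in group 10, so the d-electron count is 10 − 2 = 8. Bromide and hydroxide are weak-field ligands. With weak-field ligands the CFSE gain from square planar is small, so a 3d d⁸ ion takes the sterically preferred tetrahedral geometry. → tetrahedral.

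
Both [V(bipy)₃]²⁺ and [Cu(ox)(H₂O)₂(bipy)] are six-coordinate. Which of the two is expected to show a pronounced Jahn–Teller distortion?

[Cu(ox)(H₂O)₂(bipy)]

[V(bipy)₃]²⁺: Summing ligand charges against the +2 overall charge gives an oxidation state of +2 for vanadium. Group 5 minus oxidation state 2 gives a d³ configuration. The d³ configuration leaves the e_g set evenly filled (or empty) — no strong Jahn–Teller driving force.
[Cu(ox)(H₂O)₂(bipy)]: Summing ligand charges against the 0 overall charge gives an oxidation state of +2 for copper. Cu sits in group 11, so the d-electron count is 11 − 2 = 9. The t₂g⁶e_g³ configuration has an unevenly filled e_g set; the Jahn–Teller theorem predicts a tetragonal distortion (typically axial elongation) to lift the degeneracy.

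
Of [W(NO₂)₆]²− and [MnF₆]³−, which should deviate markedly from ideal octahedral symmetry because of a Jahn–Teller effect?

[W(NO₂)₆]²−: Ligand charges: each nitro (N-bound nitrite) is −1. With an overall charge of −2 the tungsten centre must be in the +4 oxidation state. Tungsten is a group-6 element; W(IV) is therefore d². The d² configuration leaves the e_g set evenly filled (or empty) — no strong Jahn–Teller driving force.
[MnF₆]³−: Each fluoride is −1; balancing the −3 overall charge requires Mn(III). Mn sits in group 7, so the d-electron count is 7 − 3 = 4. Fluoride is a weak-field ligand for a first-row metal, so the complex is high-spin. The t₂g³e_g¹ (high-spin) configuration has an unevenly filled e_g set; the Jahn–Teller theorem predicts a tetragonal distortion (typically axial elongation) to lift the degeneracy.

[MnF₆]³−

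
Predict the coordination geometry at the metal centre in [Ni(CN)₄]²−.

square planar

Summing ligand charges against the −2 overall charge gives an oxidation state of +2 for nickel.
Group 10 minus oxidation state 2 gives a d⁸ configuration.
Coordination number: 4.
Cyanide is a strong-field ligand (high in the spectrochemical series).
A 3d d⁸ ion with strong-field ligands gains enough CFSE to favour square planar over tetrahedral.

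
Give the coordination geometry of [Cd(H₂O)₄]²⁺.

Ligand charges: water is neutral. With an overall charge of +2 the cadmium centre must be in the +2 oxidation state.
Cd sits in group 12, so the d-electron count is 12 − 2 = 10.
Coordination number: 4.
A d¹⁰ ion has no crystal-field stabilisation preference between square planar and tetrahedral, so four ligands adopt the sterically favoured tetrahedral geometry.

tetrahedral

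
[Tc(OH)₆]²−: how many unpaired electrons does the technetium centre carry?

3 unpaired electrons

Summing ligand charges against the −2 overall charge gives an oxidation state of +4 for technetium.
Technetium is a group-7 element; Tc(IV) is therefore d³.
In an octahedral field the d³ configuration is t₂g³e_g⁰ (only one arrangement possible), giving 3 unpaired electrons.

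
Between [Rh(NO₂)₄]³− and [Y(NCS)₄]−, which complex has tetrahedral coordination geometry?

For [Rh(NO₂)₄]³−: Ligand charges: each nitro (N-bound nitrite) is −1. With an overall charge of −3 the rhodium centre must be in the +1 oxidation state. Rh sits in group 9, so the d-electron count is 9 − 1 = 8. A 4d d⁸ ion has a large crystal-field splitting; square planar leaves the high-energy d_{x²−y²} orbital empty and maximises CFSE. → square planar.
For [Y(NCS)₄]−: Ligand charges: each isothiocyanate is −1. With an overall charge of −1 the yttrium centre must be in the +3 oxidation state. Yttrium is a group-3 element; Y(III) is therefore d⁰. A d⁰ ion has no crystal-field stabilisation preference between square planar and tetrahedral, so four ligands adopt the sterically favoured tetrahedral geometry. → tetrahedral.

[Y(NCS)₄]−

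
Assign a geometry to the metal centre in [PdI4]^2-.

square planar

Ligand charges: each iodide is −1. With an overall charge of −2 the palladium centre must be in the +2 oxidation state.
Pd sits in group 10, so the d-electron count is 10 − 2 = 8.
Coordination number: 4.
A 4d d⁸ ion has a large crystal-field splitting; square planar leaves the high-energy d_{x²−y²} orbital empty and maximises CFSE.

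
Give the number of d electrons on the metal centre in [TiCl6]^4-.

d2

Each chloride is −1; balancing the −4 overall charge requires Ti(II).
Titanium is a group-4 element; Ti(II) is therefore d².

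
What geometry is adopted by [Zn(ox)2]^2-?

Each oxalate is −2; balancing the −2 overall charge requires Zn(II).
Zn sits in group 12, so the d-electron count is 12 − 2 = 10.
Counting donor atoms: 2×oxalate (bidentate) → 4 donors. Coordination number = 4.
A d¹⁰ ion has no crystal-field stabilisation preference between square planar and tetrahedral, so four ligands adopt the sterically favoured tetrahedral geometry.

tetrahedral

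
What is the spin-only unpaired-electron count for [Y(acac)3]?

0 unpaired electrons

Ligand charges: each acetylacetonate is −1. With an overall charge of 0 the yttrium centre must be in the +3 oxidation state.
Yttrium is a group-3 element; Y(III) is therefore d⁰.
Counting donor atoms: 3×acetylacetonate (bidentate) → 6 donors. Coordination number = 6.
In an octahedral field the d⁰ configuration is t₂g⁰e_g⁰, giving 0 unpaired electrons.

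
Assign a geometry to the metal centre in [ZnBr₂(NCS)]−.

trigonal planar

Ligand charges: each bromide is −1; each isothiocyanate is −1. With an overall charge of −1 the zinc centre must be in the +2 oxidation state.
Zn sits in group 12, so the d-electron count is 12 − 2 = 10.
Coordination number: 3.
Three ligands around a d¹⁰ centre minimise repulsion in a trigonal-planar arrangement.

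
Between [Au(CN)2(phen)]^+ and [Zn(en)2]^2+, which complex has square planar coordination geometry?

[Au(CN)2(phen)]^+

For [Au(CN)2(phen)]^+: Summing ligand charges against the +1 overall charge gives an oxidation state of +3 for gold. Au sits in group 11, so the d-electron count is 11 − 3 = 8. A 5d d⁸ ion has a large crystal-field splitting; square planar leaves the high-energy d_{x²−y²} orbital empty and maximises CFSE. → square planar.
For [Zn(en)2]^2+: Ethylenediamine is neutral; balancing the +2 overall charge requires Zn(II). Zinc is a group-12 element; Zn(II) is therefore d¹⁰. A d¹⁰ ion has no crystal-field stabilisation preference between square planar and tetrahedral, so four ligands adopt the sterically favoured tetrahedral geometry. → tetrahedral.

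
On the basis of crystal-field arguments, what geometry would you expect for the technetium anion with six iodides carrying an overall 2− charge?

octahedral

Ligand charges: each iodide is −1. With an overall charge of −2 the technetium centre must be in the +4 oxidation state.
Technetium is a group-7 element; Tc(IV) is therefore d³.
With 6 monodentate ligands the coordination number is 6.
Six donors around a single metal centre give an octahedral coordination sphere.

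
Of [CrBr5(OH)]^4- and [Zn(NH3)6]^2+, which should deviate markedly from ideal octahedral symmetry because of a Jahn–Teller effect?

[CrBr5(OH)]^4-

[CrBr5(OH)]^4-: Summing ligand charges against the −4 overall charge gives an oxidation state of +2 for chromium. Cr sits in group 6, so the d-electron count is 6 − 2 = 4. Bromide and hydroxide are weak-field ligands for a first-row metal, so the complex is high-spin. The t₂g³e_g¹ (high-spin) configuration has an unevenly filled e_g set; the Jahn–Teller theorem predicts a tetragonal distortion (typically axial elongation) to lift the degeneracy.
[Zn(NH3)6]^2+: Ligand charges: ammonia is neutral. With an overall charge of +2 the zinc centre must be in the +2 oxidation state. Zinc is a group-12 element; Zn(II) is therefore d¹⁰. The d¹⁰ configuration leaves the e_g set evenly filled (or empty) — no strong Jahn–Teller driving force.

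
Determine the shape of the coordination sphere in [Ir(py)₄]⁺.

Ligand charges: pyridine is neutral. With an overall charge of +1 the iridium centre must be in the +1 oxidation state.
Group 9 minus oxidation state 1 gives a d⁸ configuration.
Coordination number: 4.
A 5d d⁸ ion has a large crystal-field splitting; square planar leaves the high-energy d_{x²−y²} orbital empty and maximises CFSE.

square planar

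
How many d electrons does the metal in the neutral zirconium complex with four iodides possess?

Ligand charges: each iodide is −1. With an overall charge of 0 the zirconium centre must be in the +4 oxidation state.
Group 4 minus oxidation state 4 gives a d⁰ configuration.

d0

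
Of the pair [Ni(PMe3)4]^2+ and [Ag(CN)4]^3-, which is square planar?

[Ni(PMe3)4]^2+

For [Ni(PMe3)4]^2+: Summing ligand charges against the +2 overall charge gives an oxidation state of +2 for nickel. Nickel is a group-10 element; Ni(II) is therefore d⁸. Trimethylphosphine is a strong-field ligand (high in the spectrochemical series). A 3d d⁸ ion with strong-field ligands gains enough CFSE to favour square planar over tetrahedral. → square planar.
For [Ag(CN)4]^3-: Ligand charges: each cyanide is −1. With an overall charge of −3 the silver centre must be in the +1 oxidation state. Silver is a group-11 element; Ag(I) is therefore d¹⁰. A d¹⁰ ion has no crystal-field stabilisation preference between square planar and tetrahedral, so four ligands adopt the sterically favoured tetrahedral geometry. → tetrahedral.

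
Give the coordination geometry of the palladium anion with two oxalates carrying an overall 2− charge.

square planar

Summing ligand charges against the −2 overall charge gives an oxidation state of +2 for palladium.
Palladium is a group-10 element; Pd(II) is therefore d⁸.
Counting donor atoms: 2×oxalate (bidentate) → 4 donors. Coordination number = 4.
A 4d d⁸ ion has a large crystal-field splitting; square planar leaves the high-energy d_{x²−y²} orbital empty and maximises CFSE.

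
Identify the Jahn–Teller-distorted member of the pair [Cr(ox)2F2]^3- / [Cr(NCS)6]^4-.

[Cr(ox)2F2]^3-: Ligand charges: each oxalate is −2; each fluoride is −1. With an overall charge of −3 the chromium centre must be in the +3 oxidation state. Cr sits in group 6, so the d-electron count is 6 − 3 = 3. The d³ configuration leaves the e_g set evenly filled (or empty) — no strong Jahn–Teller driving force.
[Cr(NCS)6]^4-: Each isothiocyanate is −1; balancing the −4 overall charge requires Cr(II). Chromium is a group-6 element; Cr(II) is therefore d⁴. Isothiocyanate is a weak-field ligand for a first-row metal, so the complex is high-spin. The t₂g³e_g¹ (high-spin) configuration has an unevenly filled e_g set; the Jahn–Teller theorem predicts a tetragonal distortion (typically axial elongation) to lift the degeneracy.

[Cr(NCS)6]^4-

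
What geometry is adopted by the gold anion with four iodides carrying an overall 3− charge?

Summing ligand charges against the −3 overall charge gives an oxidation state of +1 for gold.
Au sits in group 11, so the d-electron count is 11 − 1 = 10.
Coordination number: 4.
A d¹⁰ ion has no crystal-field stabilisation preference between square planar and tetrahedral, so four ligands adopt the sterically favoured tetrahedral geometry.

tetrahedral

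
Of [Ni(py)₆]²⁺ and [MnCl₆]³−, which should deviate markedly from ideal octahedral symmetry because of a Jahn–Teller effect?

[MnCl₆]³−

[Ni(py)₆]²⁺: Ligand charges: pyridine is neutral. With an overall charge of +2 the nickel centre must be in the +2 oxidation state. Group 10 minus oxidation state 2 gives a d⁸ configuration. The d⁸ configuration leaves the e_g set evenly filled (or empty) — no strong Jahn–Teller driving force.
[MnCl₆]³−: Summing ligand charges against the −3 overall charge gives an oxidation state of +3 for manganese. Manganese is a group-7 element; Mn(III) is therefore d⁴. Chloride is a weak-field ligand for a first-row metal, so the complex is high-spin. The t₂g³e_g¹ (high-spin) configuration has an unevenly filled e_g set; the Jahn–Teller theorem predicts a tetragonal distortion (typically axial elongation) to lift the degeneracy.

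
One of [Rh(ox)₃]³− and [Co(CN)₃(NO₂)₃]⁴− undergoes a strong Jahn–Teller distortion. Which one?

[Rh(ox)₃]³−: Summing ligand charges against the −3 overall charge gives an oxidation state of +3 for rhodium. Rhodium is a group-9 element; Rh(III) is therefore d⁶. A 4d ion has a large Δₒ and is invariably low-spin. The d⁶ configuration leaves the e_g set evenly filled (or empty) — no strong Jahn–Teller driving force.
[Co(CN)₃(NO₂)₃]⁴−: Each cyanide is −1; each nitro (N-bound nitrite) is −1; balancing the −4 overall charge requires Co(II). Cobalt is a group-9 element; Co(II) is therefore d⁷. Cyanide and nitro (N-bound nitrite) are strong-field ligands (high in the spectrochemical series) for a first-row metal, so the complex is low-spin. The t₂g⁶e_g¹ (low-spin) configuration has an unevenly filled e_g set; the Jahn–Teller theorem predicts a tetragonal distortion (typically axial elongation) to lift the degeneracy.

[Co(CN)₃(NO₂)₃]⁴−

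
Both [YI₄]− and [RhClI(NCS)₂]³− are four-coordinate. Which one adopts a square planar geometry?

[RhClI(NCS)₂]³−

For [YI₄]−: Each iodide is −1; balancing the −1 overall charge requires Y(III). Y sits in group 3, so the d-electron count is 3 − 3 = 0. A d⁰ ion has no crystal-field stabilisation preference between square planar and tetrahedral, so four ligands adopt the sterically favoured tetrahedral geometry. → tetrahedral.
For [RhClI(NCS)₂]³−: Ligand charges: each chloride is −1; each iodide is −1; each isothiocyanate is −1. With an overall charge of −3 the rhodium centre must be in the +1 oxidation state. Rh sits in group 9, so the d-electron count is 9 − 1 = 8. A 4d d⁸ ion has a large crystal-field splitting; square planar leaves the high-energy d_{x²−y²} orbital empty and maximises CFSE. → square planar.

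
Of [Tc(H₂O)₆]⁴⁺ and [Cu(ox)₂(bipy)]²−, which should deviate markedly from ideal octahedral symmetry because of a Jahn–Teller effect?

[Tc(H₂O)₆]⁴⁺: Water is neutral; balancing the +4 overall charge requires Tc(IV). Tc sits in group 7, so the d-electron count is 7 − 4 = 3. The d³ configuration leaves the e_g set evenly filled (or empty) — no strong Jahn–Teller driving force.
[Cu(ox)₂(bipy)]²−: Each oxalate is −2; 2,2′-bipyridine is neutral; balancing the −2 overall charge requires Cu(II). Cu sits in group 11, so the d-electron count is 11 − 2 = 9. The t₂g⁶e_g³ configuration has an unevenly filled e_g set; the Jahn–Teller theorem predicts a tetragonal distortion (typically axial elongation) to lift the degeneracy.

[Cu(ox)₂(bipy)]²−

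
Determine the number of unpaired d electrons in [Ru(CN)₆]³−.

1

Summing ligand charges against the −3 overall charge gives an oxidation state of +3 for ruthenium.
Ru sits in group 8, so the d-electron count is 8 − 3 = 5.
The spin state decides the count: a 4d ion has a large Δₒ and is invariably low-spin.
An octahedral low-spin d⁵ ion is t₂g⁵e_g⁰, giving 1 unpaired electron.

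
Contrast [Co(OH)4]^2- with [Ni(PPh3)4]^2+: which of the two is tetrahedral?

For [Co(OH)4]^2-: Summing ligand charges against the −2 overall charge gives an oxidation state of +2 for cobalt. Group 9 minus oxidation state 2 gives a d⁷ configuration. For a high-spin 3d d⁷ ion with weak-field ligands the small Δₜ gives little square-planar CFSE advantage, so four ligands adopt the sterically favoured tetrahedral geometry. → tetrahedral.
For [Ni(PPh3)4]^2+: Summing ligand charges against the +2 overall charge gives an oxidation state of +2 for nickel. Ni sits in group 10, so the d-electron count is 10 − 2 = 8. Triphenylphosphine is a strong-field ligand (high in the spectrochemical series). A 3d d⁸ ion with strong-field ligands gains enough CFSE to favour square planar over tetrahedral. → square planar.

[Co(OH)4]^2-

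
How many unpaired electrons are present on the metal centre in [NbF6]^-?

Ligand charges: each fluoride is −1. With an overall charge of −1 the niobium centre must be in the +5 oxidation state.
Nb sits in group 5, so the d-electron count is 5 − 5 = 0.
In an octahedral field the d⁰ configuration is t₂g⁰e_g⁰, giving 0 unpaired electrons.

0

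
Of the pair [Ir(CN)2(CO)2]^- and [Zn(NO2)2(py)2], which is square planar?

For [Ir(CN)2(CO)2]^-: Each cyanide is −1; carbonyl is neutral; balancing the −1 overall charge requires Ir(I). Iridium is a group-9 element; Ir(I) is therefore d⁸. A 5d d⁸ ion has a large crystal-field splitting; square planar leaves the high-energy d_{x²−y²} orbital empty and maximises CFSE. → square planar.
For [Zn(NO2)2(py)2]: Each nitro (N-bound nitrite) is −1; pyridine is neutral; balancing the 0 overall charge requires Zn(II). Zinc is a group-12 element; Zn(II) is therefore d¹⁰. A d¹⁰ ion has no crystal-field stabilisation preference between square planar and tetrahedral, so four ligands adopt the sterically favoured tetrahedral geometry. → tetrahedral.

[Ir(CN)2(CO)2]^-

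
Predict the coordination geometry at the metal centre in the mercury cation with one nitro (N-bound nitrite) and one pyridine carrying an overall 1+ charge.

linear

Summing ligand charges against the +1 overall charge gives an oxidation state of +2 for mercury.
Hg sits in group 12, so the d-electron count is 12 − 2 = 10.
Coordination number: 2.
A d¹⁰ ion with only two ligands adopts a linear arrangement (sp hybridisation; no CFSE preference).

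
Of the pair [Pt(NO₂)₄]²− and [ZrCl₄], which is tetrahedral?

For [Pt(NO₂)₄]²−: Summing ligand charges against the −2 overall charge gives an oxidation state of +2 for platinum. Group 10 minus oxidation state 2 gives a d⁸ configuration. A 5d d⁸ ion has a large crystal-field splitting; square planar leaves the high-energy d_{x²−y²} orbital empty and maximises CFSE. → square planar.
For [ZrCl₄]: Summing ligand charges against the 0 overall charge gives an oxidation state of +4 for zirconium. Zirconium is a group-4 element; Zr(IV) is therefore d⁰. A d⁰ ion has no crystal-field stabilisation preference between square planar and tetrahedral, so four ligands adopt the sterically favoured tetrahedral geometry. → tetrahedral.

[ZrCl₄]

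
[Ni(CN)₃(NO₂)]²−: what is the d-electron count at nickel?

d⁸

Each cyanide is −1; each nitro (N-bound nitrite) is −1; balancing the −2 overall charge requires Ni(II).
Group 10 minus oxidation state 2 gives a d⁸ configuration.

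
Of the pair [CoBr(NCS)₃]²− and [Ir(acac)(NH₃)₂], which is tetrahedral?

For [CoBr(NCS)₃]²−: Summing ligand charges against the −2 overall charge gives an oxidation state of +2 for cobalt. Cobalt is a group-9 element; Co(II) is therefore d⁷. For a high-spin 3d d⁷ ion with weak-field ligands the small Δₜ gives little square-planar CFSE advantage, so four ligands adopt the sterically favoured tetrahedral geometry. → tetrahedral.
For [Ir(acac)(NH₃)₂]: Ligand charges: each acetylacetonate is −1; ammonia is neutral. With an overall charge of 0 the iridium centre must be in the +1 oxidation state. Ir sits in group 9, so the d-electron count is 9 − 1 = 8. A 5d d⁸ ion has a large crystal-field splitting; square planar leaves the high-energy d_{x²−y²} orbital empty and maximises CFSE. → square planar.

[CoBr(NCS)₃]²−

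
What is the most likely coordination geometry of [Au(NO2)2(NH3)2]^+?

Each nitro (N-bound nitrite) is −1; ammonia is neutral; balancing the +1 overall charge requires Au(III).
Gold is a group-11 element; Au(III) is therefore d⁸.
With 4 monodentate ligands the coordination number is 4.
A 5d d⁸ ion has a large crystal-field splitting; square planar leaves the high-energy d_{x²−y²} orbital empty and maximises CFSE.

square planar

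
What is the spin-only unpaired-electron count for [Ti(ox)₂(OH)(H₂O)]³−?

2 unpaired electrons

Summing ligand charges against the −3 overall charge gives an oxidation state of +2 for titanium.
Group 4 minus oxidation state 2 gives a d² configuration.
Counting donor atoms: 2×oxalate (bidentate) → 4 donors; 1×hydroxide (monodentate) → 1 donor; 1×water (monodentate) → 1 donor. Coordination number = 6.
In an octahedral field the d² configuration is t₂g²e_g⁰ (only one arrangement possible), giving 2 unpaired electrons.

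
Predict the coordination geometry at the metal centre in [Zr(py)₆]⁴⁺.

octahedral

Ligand charges: pyridine is neutral. With an overall charge of +4 the zirconium centre must be in the +4 oxidation state.
Group 4 minus oxidation state 4 gives a d⁰ configuration.
Coordination number: 6.
Six donors around a single metal centre give an octahedral coordination sphere.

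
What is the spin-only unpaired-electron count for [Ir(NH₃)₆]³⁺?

Ligand charges: ammonia is neutral. With an overall charge of +3 the iridium centre must be in the +3 oxidation state.
Group 9 minus oxidation state 3 gives a d⁶ configuration.
The spin state decides the count: a 5d ion has a large Δₒ and is invariably low-spin.
An octahedral low-spin d⁶ ion is t₂g⁶e_g⁰, giving 0 unpaired electrons.

0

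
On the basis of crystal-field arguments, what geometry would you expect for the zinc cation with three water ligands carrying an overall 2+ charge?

trigonal planar

Summing ligand charges against the +2 overall charge gives an oxidation state of +2 for zinc.
Zn sits in group 12, so the d-electron count is 12 − 2 = 10.
With 3 monodentate ligands the coordination number is 3.
Three ligands around a d¹⁰ centre minimise repulsion in a trigonal-planar arrangement.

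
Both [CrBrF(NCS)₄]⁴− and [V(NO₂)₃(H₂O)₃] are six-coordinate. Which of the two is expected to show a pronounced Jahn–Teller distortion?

[CrBrF(NCS)₄]⁴−: Each bromide is −1; each fluoride is −1; each isothiocyanate is −1; balancing the −4 overall charge requires Cr(II). Group 6 minus oxidation state 2 gives a d⁴ configuration. Bromide, fluoride, and isothiocyanate are weak-field ligands for a first-row metal, so the complex is high-spin. The t₂g³e_g¹ (high-spin) configuration has an unevenly filled e_g set; the Jahn–Teller theorem predicts a tetragonal distortion (typically axial elongation) to lift the degeneracy.
[V(NO₂)₃(H₂O)₃]: Summing ligand charges against the 0 overall charge gives an oxidation state of +3 for vanadium. V sits in group 5, so the d-electron count is 5 − 3 = 2. The d² configuration leaves the e_g set evenly filled (or empty) — no strong Jahn–Teller driving force.

[CrBrF(NCS)₄]⁴−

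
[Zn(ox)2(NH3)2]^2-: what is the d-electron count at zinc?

Ligand charges: each oxalate is −2; ammonia is neutral. With an overall charge of −2 the zinc centre must be in the +2 oxidation state.
Zinc is a group-12 element; Zn(II) is therefore d¹⁰.

d10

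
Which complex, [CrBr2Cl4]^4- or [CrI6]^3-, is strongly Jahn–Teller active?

[CrBr2Cl4]^4-

[CrBr2Cl4]^4-: Each bromide is −1; each chloride is −1; balancing the −4 overall charge requires Cr(II). Group 6 minus oxidation state 2 gives a d⁴ configuration. Bromide and chloride are weak-field ligands for a first-row metal, so the complex is high-spin. The t₂g³e_g¹ (high-spin) configuration has an unevenly filled e_g set; the Jahn–Teller theorem predicts a tetragonal distortion (typically axial elongation) to lift the degeneracy.
[CrI6]^3-: Summing ligand charges against the −3 overall charge gives an oxidation state of +3 for chromium. Group 6 minus oxidation state 3 gives a d³ configuration. The d³ configuration leaves the e_g set evenly filled (or empty) — no strong Jahn–Teller driving force.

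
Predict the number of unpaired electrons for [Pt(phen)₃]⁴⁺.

Summing ligand charges against the +4 overall charge gives an oxidation state of +4 for platinum.
Group 10 minus oxidation state 4 gives a d⁶ configuration.
Counting donor atoms: 3×1,10-phenanthroline (bidentate) → 6 donors. Coordination number = 6.
The spin state decides the count: a 5d ion has a large Δₒ and is invariably low-spin.
An octahedral low-spin d⁶ ion is t₂g⁶e_g⁰, giving 0 unpaired electrons.

0 unpaired electrons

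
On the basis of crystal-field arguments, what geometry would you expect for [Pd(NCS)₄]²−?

Ligand charges: each isothiocyanate is −1. With an overall charge of −2 the palladium centre must be in the +2 oxidation state.
Group 10 minus oxidation state 2 gives a d⁸ configuration.
Coordination number: 4.
A 4d d⁸ ion has a large crystal-field splitting; square planar leaves the high-energy d_{x²−y²} orbital empty and maximises CFSE.

square planar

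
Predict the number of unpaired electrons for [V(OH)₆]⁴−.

3

Summing ligand charges against the −4 overall charge gives an oxidation state of +2 for vanadium.
V sits in group 5, so the d-electron count is 5 − 2 = 3.
In an octahedral field the d³ configuration is t₂g³e_g⁰ (only one arrangement possible), giving 3 unpaired electrons.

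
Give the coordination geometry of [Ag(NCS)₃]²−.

Each isothiocyanate is −1; balancing the −2 overall charge requires Ag(I).
Ag sits in group 11, so the d-electron count is 11 − 1 = 10.
Coordination number: 3.
Three ligands around a d¹⁰ centre minimise repulsion in a trigonal-planar arrangement.

trigonal planar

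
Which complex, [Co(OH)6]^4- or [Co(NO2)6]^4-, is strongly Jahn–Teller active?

[Co(NO2)6]^4-

[Co(OH)6]^4-: Summing ligand charges against the −4 overall charge gives an oxidation state of +2 for cobalt. Group 9 minus oxidation state 2 gives a d⁷ configuration. Hydroxide is a weak-field ligand for a first-row metal, so the complex is high-spin. The d⁷ configuration leaves the e_g set evenly filled (or empty) — no strong Jahn–Teller driving force.
[Co(NO2)6]^4-: Ligand charges: each nitro (N-bound nitrite) is −1. With an overall charge of −4 the cobalt centre must be in the +2 oxidation state. Co sits in group 9, so the d-electron count is 9 − 2 = 7. Nitro (N-bound nitrite) is a strong-field ligand (high in the spectrochemical series) for a first-row metal, so the complex is low-spin. The t₂g⁶e_g¹ (low-spin) configuration has an unevenly filled e_g set; the Jahn–Teller theorem predicts a tetragonal distortion (typically axial elongation) to lift the degeneracy.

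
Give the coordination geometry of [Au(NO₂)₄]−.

square planar

Ligand charges: each nitro (N-bound nitrite) is −1. With an overall charge of −1 the gold centre must be in the +3 oxidation state.
Group 11 minus oxidation state 3 gives a d⁸ configuration.
With 4 monodentate ligands the coordination number is 4.
A 5d d⁸ ion has a large crystal-field splitting; square planar leaves the high-energy d_{x²−y²} orbital empty and maximises CFSE.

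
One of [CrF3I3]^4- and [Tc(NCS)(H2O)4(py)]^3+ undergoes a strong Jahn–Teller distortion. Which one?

[CrF3I3]^4-: Summing ligand charges against the −4 overall charge gives an oxidation state of +2 for chromium. Chromium is a group-6 element; Cr(II) is therefore d⁴. Fluoride and iodide are weak-field ligands for a first-row metal, so the complex is high-spin. The t₂g³e_g¹ (high-spin) configuration has an unevenly filled e_g set; the Jahn–Teller theorem predicts a tetragonal distortion (typically axial elongation) to lift the degeneracy.
[Tc(NCS)(H2O)4(py)]^3+: Ligand charges: each isothiocyanate is −1; water is neutral; pyridine is neutral. With an overall charge of +3 the technetium centre must be in the +4 oxidation state. Technetium is a group-7 element; Tc(IV) is therefore d³. The d³ configuration leaves the e_g set evenly filled (or empty) — no strong Jahn–Teller driving force.

[CrF3I3]^4-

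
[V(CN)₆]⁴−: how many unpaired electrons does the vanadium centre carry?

Each cyanide is −1; balancing the −4 overall charge requires V(II).
Vanadium is a group-5 element; V(II) is therefore d³.
In an octahedral field the d³ configuration is t₂g³e_g⁰ (only one arrangement possible), giving 3 unpaired electrons.

3 unpaired electrons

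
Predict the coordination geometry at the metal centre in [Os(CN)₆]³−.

Summing ligand charges against the −3 overall charge gives an oxidation state of +3 for osmium.
Osmium is a group-8 element; Os(III) is therefore d⁵.
Coordination number: 6.
Six donors around a single metal centre give an octahedral coordination sphere.

octahedral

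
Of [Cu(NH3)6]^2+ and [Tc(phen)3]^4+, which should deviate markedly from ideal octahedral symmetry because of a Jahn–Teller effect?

[Cu(NH3)6]^2+

[Cu(NH3)6]^2+: Ligand charges: ammonia is neutral. With an overall charge of +2 the copper centre must be in the +2 oxidation state. Group 11 minus oxidation state 2 gives a d⁹ configuration. The t₂g⁶e_g³ configuration has an unevenly filled e_g set; the Jahn–Teller theorem predicts a tetragonal distortion (typically axial elongation) to lift the degeneracy.
[Tc(phen)3]^4+: Summing ligand charges against the +4 overall charge gives an oxidation state of +4 for technetium. Technetium is a group-7 element; Tc(IV) is therefore d³. The d³ configuration leaves the e_g set evenly filled (or empty) — no strong Jahn–Teller driving force.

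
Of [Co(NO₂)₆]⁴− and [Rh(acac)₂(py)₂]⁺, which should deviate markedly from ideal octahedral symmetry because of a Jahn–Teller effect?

[Co(NO₂)₆]⁴−

[Co(NO₂)₆]⁴−: Each nitro (N-bound nitrite) is −1; balancing the −4 overall charge requires Co(II). Co sits in group 9, so the d-electron count is 9 − 2 = 7. Nitro (N-bound nitrite) is a strong-field ligand (high in the spectrochemical series) for a first-row metal, so the complex is low-spin. The t₂g⁶e_g¹ (low-spin) configuration has an unevenly filled e_g set; the Jahn–Teller theorem predicts a tetragonal distortion (typically axial elongation) to lift the degeneracy.
[Rh(acac)₂(py)₂]⁺: Each acetylacetonate is −1; pyridine is neutral; balancing the +1 overall charge requires Rh(III). Group 9 minus oxidation state 3 gives a d⁶ configuration. A 4d ion has a large Δₒ and is invariably low-spin. The d⁶ configuration leaves the e_g set evenly filled (or empty) — no strong Jahn–Teller driving force.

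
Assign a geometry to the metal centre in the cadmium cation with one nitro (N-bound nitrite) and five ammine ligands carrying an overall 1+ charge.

Each nitro (N-bound nitrite) is −1; ammonia is neutral; balancing the +1 overall charge requires Cd(II).
Cd sits in group 12, so the d-electron count is 12 − 2 = 10.
Coordination number: 6.
Six donors around a single metal centre give an octahedral coordination sphere.

octahedral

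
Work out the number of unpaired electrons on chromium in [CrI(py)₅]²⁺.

3 unpaired electrons

Ligand charges: each iodide is −1; pyridine is neutral. With an overall charge of +2 the chromium centre must be in the +3 oxidation state.
Cr sits in group 6, so the d-electron count is 6 − 3 = 3.
In an octahedral field the d³ configuration is t₂g³e_g⁰ (only one arrangement possible), giving 3 unpaired electrons.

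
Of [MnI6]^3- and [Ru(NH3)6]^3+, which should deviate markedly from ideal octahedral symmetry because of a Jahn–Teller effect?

[MnI6]^3-: Summing ligand charges against the −3 overall charge gives an oxidation state of +3 for manganese. Manganese is a group-7 element; Mn(III) is therefore d⁴. Iodide is a weak-field ligand for a first-row metal, so the complex is high-spin. The t₂g³e_g¹ (high-spin) configuration has an unevenly filled e_g set; the Jahn–Teller theorem predicts a tetragonal distortion (typically axial elongation) to lift the degeneracy.
[Ru(NH3)6]^3+: Summing ligand charges against the +3 overall charge gives an oxidation state of +3 for ruthenium. Group 8 minus oxidation state 3 gives a d⁵ configuration. A 4d ion has a large Δₒ and is invariably low-spin. The d⁵ configuration leaves the e_g set evenly filled (or empty) — no strong Jahn–Teller driving force.

[MnI6]^3-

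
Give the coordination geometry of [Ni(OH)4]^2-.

tetrahedral

Summing ligand charges against the −2 overall charge gives an oxidation state of +2 for nickel.
Nickel is a group-10 element; Ni(II) is therefore d⁸.
Coordination number: 4.
Hydroxide is a weak-field ligand.
With weak-field ligands the CFSE gain from square planar is small, so a 3d d⁸ ion takes the sterically preferred tetrahedral geometry.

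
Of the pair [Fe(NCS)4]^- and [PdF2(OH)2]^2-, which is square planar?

[PdF2(OH)2]^2-

For [Fe(NCS)4]^-: Each isothiocyanate is −1; balancing the −1 overall charge requires Fe(III). Fe sits in group 8, so the d-electron count is 8 − 3 = 5. A high-spin d⁵ ion has zero CFSE in either geometry, so four ligands adopt the sterically favoured tetrahedral geometry. → tetrahedral.
For [PdF2(OH)2]^2-: Ligand charges: each fluoride is −1; each hydroxide is −1. With an overall charge of −2 the palladium centre must be in the +2 oxidation state. Palladium is a group-10 element; Pd(II) is therefore d⁸. A 4d d⁸ ion has a large crystal-field splitting; square planar leaves the high-energy d_{x²−y²} orbital empty and maximises CFSE. → square planar.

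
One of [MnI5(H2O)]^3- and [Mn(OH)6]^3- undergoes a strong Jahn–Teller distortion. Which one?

[MnI5(H2O)]^3-: Each iodide is −1; water is neutral; balancing the −3 overall charge requires Mn(II). Group 7 minus oxidation state 2 gives a d⁵ configuration. Iodide is a weak-field ligand for a first-row metal, so the complex is high-spin. The d⁵ configuration leaves the e_g set evenly filled (or empty) — no strong Jahn–Teller driving force.
[Mn(OH)6]^3-: Ligand charges: each hydroxide is −1. With an overall charge of −3 the manganese centre must be in the +3 oxidation state. Mn sits in group 7, so the d-electron count is 7 − 3 = 4. Hydroxide is a weak-field ligand for a first-row metal, so the complex is high-spin. The t₂g³e_g¹ (high-spin) configuration has an unevenly filled e_g set; the Jahn–Teller theorem predicts a tetragonal distortion (typically axial elongation) to lift the degeneracy.

[Mn(OH)6]^3-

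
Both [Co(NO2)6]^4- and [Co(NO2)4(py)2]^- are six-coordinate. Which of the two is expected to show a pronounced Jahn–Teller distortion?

[Co(NO2)6]^4-

[Co(NO2)6]^4-: Summing ligand charges against the −4 overall charge gives an oxidation state of +2 for cobalt. Cobalt is a group-9 element; Co(II) is therefore d⁷. Nitro (N-bound nitrite) is a strong-field ligand (high in the spectrochemical series) for a first-row metal, so the complex is low-spin. The t₂g⁶e_g¹ (low-spin) configuration has an unevenly filled e_g set; the Jahn–Teller theorem predicts a tetragonal distortion (typically axial elongation) to lift the degeneracy.
[Co(NO2)4(py)2]^-: Each nitro (N-bound nitrite) is −1; pyridine is neutral; balancing the −1 overall charge requires Co(III). Group 9 minus oxidation state 3 gives a d⁶ configuration. Co(III) has an exceptionally large octahedral splitting and is low-spin with essentially every ligand except fluoride. The d⁶ configuration leaves the e_g set evenly filled (or empty) — no strong Jahn–Teller driving force.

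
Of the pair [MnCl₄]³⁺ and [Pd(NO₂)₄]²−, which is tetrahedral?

For [MnCl₄]³⁺: Summing ligand charges against the +3 overall charge gives an oxidation state of +7 for manganese. Group 7 minus oxidation state 7 gives a d⁰ configuration. A d⁰ ion has no crystal-field stabilisation preference between square planar and tetrahedral, so four ligands adopt the sterically favoured tetrahedral geometry. → tetrahedral.
For [Pd(NO₂)₄]²−: Ligand charges: each nitro (N-bound nitrite) is −1. With an overall charge of −2 the palladium centre must be in the +2 oxidation state. Group 10 minus oxidation state 2 gives a d⁸ configuration. A 4d d⁸ ion has a large crystal-field splitting; square planar leaves the high-energy d_{x²−y²} orbital empty and maximises CFSE. → square planar.

[MnCl₄]³⁺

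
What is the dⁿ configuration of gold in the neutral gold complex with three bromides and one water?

d8

Each bromide is −1; water is neutral; balancing the 0 overall charge requires Au(III).
Gold is a group-11 element; Au(III) is therefore d⁸.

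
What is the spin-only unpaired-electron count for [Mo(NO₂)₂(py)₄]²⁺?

Ligand charges: each nitro (N-bound nitrite) is −1; pyridine is neutral. With an overall charge of +2 the molybdenum centre must be in the +4 oxidation state.
Molybdenum is a group-6 element; Mo(IV) is therefore d².
In an octahedral field the d² configuration is t₂g²e_g⁰ (only one arrangement possible), giving 2 unpaired electrons.

2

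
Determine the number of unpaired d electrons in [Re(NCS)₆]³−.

2 unpaired electrons

Summing ligand charges against the −3 overall charge gives an oxidation state of +3 for rhenium.
Group 7 minus oxidation state 3 gives a d⁴ configuration.
The spin state decides the count: a 5d ion has a large Δₒ and is invariably low-spin.
An octahedral low-spin d⁴ ion is t₂g⁴e_g⁰, giving 2 unpaired electrons.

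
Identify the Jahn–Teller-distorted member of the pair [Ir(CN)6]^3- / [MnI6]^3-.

[Ir(CN)6]^3-: Ligand charges: each cyanide is −1. With an overall charge of −3 the iridium centre must be in the +3 oxidation state. Iridium is a group-9 element; Ir(III) is therefore d⁶. A 5d ion has a large Δₒ and is invariably low-spin. The d⁶ configuration leaves the e_g set evenly filled (or empty) — no strong Jahn–Teller driving force.
[MnI6]^3-: Each iodide is −1; balancing the −3 overall charge requires Mn(III). Mn sits in group 7, so the d-electron count is 7 − 3 = 4. Iodide is a weak-field ligand for a first-row metal, so the complex is high-spin. The t₂g³e_g¹ (high-spin) configuration has an unevenly filled e_g set; the Jahn–Teller theorem predicts a tetragonal distortion (typically axial elongation) to lift the degeneracy.

[MnI6]^3-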